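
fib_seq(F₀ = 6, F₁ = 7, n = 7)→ [6, 7, 13, 20, 33, 53, 86]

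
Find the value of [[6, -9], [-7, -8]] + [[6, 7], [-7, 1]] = [[12, -2], [-14, -7]]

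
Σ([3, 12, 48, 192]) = 3 + 12 + 48 + 192
= 255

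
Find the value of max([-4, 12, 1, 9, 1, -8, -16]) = 12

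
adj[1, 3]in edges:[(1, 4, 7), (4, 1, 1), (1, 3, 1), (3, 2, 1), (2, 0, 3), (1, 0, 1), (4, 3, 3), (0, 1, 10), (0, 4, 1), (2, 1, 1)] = 1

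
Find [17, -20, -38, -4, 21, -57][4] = 21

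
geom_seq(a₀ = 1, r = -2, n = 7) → a_0 = 1*(-2)^0 = 1
a_1 = 1*(-2)^1 = -2
a_2 = 1*(-2)^2 = 4
...
= [1, -2, 4, -8, 16, -32, 64]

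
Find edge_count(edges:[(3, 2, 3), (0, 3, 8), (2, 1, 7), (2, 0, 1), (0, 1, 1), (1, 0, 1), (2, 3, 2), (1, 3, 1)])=8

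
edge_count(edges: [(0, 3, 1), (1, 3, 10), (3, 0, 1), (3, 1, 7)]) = 4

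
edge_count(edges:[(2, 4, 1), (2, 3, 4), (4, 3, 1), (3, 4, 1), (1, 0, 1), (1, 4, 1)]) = 6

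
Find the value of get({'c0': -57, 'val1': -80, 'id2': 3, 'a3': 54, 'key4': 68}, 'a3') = 54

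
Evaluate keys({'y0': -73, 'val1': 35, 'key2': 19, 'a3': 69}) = ['y0', 'val1', 'key2', 'a3']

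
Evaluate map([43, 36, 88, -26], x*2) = 43*2=86, 36*2=72, 88*2=176, -26*2=-52
= [86, 72, 176, -52]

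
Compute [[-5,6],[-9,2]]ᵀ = [[-5, -9], [6, 2]]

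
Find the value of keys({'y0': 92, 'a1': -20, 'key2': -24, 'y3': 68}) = ['y0', 'a1', 'key2', 'y3']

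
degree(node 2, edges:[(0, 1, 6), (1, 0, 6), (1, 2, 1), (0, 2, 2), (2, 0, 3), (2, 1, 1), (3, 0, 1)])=incident: (1,2), (0,2), (2,0), (2,1)
= 4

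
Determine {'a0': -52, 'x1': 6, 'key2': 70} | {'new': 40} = {'a0': -52, 'x1': 6, 'key2': 70, 'new': 40}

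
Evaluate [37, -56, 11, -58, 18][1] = -56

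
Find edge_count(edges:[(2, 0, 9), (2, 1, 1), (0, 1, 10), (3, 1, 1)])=4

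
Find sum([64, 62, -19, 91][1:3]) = slice → [62, -19]
62 + (-19)
= 43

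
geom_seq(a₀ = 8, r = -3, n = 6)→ a_0 = 8*(-3)^0 = 8
a_1 = 8*(-3)^1 = -24
a_2 = 8*(-3)^2 = 72
...
= [8, -24, 72, -216, 648, -1944]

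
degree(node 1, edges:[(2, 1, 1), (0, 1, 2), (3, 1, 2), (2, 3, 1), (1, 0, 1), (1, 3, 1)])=5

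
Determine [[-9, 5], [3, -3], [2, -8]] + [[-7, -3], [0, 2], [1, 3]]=[[-16, 2], [3, -1], [3, -5]]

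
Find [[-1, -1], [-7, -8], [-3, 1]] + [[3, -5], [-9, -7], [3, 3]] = [[2, -6], [-16, -15], [0, 4]]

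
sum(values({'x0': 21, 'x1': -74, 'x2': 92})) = 21 + (-74) + 92
= 39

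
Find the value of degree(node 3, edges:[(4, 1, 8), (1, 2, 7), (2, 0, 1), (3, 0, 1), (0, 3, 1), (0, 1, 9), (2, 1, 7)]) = 2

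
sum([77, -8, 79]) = 148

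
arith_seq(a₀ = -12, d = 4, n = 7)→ a_0 = -12 + 0*4 = -12
a_1 = -12 + 1*4 = -8
a_2 = -12 + 2*4 = -4
...
= [-12, -8, -4, 0, 4, 8, 12]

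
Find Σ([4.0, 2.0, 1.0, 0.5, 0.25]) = 4.0 + 2.0 + 1.0 + 0.5 + 0.25
= 7.75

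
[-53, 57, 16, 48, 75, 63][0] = -53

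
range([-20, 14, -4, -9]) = 34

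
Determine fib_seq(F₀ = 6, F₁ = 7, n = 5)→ F_2 = F_1 + F_0 = 13
F_3 = F_2 + F_1 = 20
F_4 = F_3 + F_2 = 33
= [6, 7, 13, 20, 33]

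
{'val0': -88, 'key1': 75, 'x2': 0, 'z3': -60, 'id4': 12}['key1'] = 75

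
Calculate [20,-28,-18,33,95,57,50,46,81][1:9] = [-28, -18, 33, 95, 57, 50, 46, 81]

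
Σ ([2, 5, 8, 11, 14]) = 40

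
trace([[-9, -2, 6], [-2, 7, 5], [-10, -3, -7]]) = -9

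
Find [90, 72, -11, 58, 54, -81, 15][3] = 58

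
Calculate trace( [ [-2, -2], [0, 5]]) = diagonal: (-2) + 5
= 3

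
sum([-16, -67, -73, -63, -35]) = -254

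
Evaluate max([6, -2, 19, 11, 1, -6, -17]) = 19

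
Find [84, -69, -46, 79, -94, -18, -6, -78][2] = -46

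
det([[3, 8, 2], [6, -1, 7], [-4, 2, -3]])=(1)*(3)*det([[-1, 7], [2, -3]]) + (-1)*(8)*det([[6, 7], [-4, -3]]) + (1)*(2)*det([[6, -1], [-4, 2]])
= -33 + -80 + 16
= -97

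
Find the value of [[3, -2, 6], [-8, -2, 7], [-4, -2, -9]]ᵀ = [[3, -8, -4], [-2, -2, -2], [6, 7, -9]]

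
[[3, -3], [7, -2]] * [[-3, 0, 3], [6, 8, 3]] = C[0][0] = (3)*(-3) + (-3)*(6) = -27
C[0][1] = (3)*(0) + (-3)*(8) = -24
C[0][2] = (3)*(3) + (-3)*(3) = 0
C[1][0] = (7)*(-3) + (-2)*(6) = -33
C[1][1] = (7)*(0) + (-2)*(8) = -16
C[1][2] = (7)*(3) + (-2)*(3) = 15
= [[-27, -24, 0], [-33, -16, 15]]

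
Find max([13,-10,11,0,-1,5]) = 13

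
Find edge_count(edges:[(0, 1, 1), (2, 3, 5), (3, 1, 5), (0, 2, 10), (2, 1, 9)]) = 5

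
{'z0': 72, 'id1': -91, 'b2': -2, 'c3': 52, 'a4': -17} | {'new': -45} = {'z0': 72, 'id1': -91, 'b2': -2, 'c3': 52, 'a4': -17, 'new': -45}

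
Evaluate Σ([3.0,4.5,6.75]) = 14.25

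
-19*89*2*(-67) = 226594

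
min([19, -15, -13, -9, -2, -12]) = -15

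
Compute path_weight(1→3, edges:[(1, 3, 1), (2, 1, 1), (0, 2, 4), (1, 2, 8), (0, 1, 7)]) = w(1→3)=1
= 1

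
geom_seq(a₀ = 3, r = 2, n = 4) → [3, 6, 12, 24]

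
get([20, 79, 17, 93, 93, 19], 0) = 20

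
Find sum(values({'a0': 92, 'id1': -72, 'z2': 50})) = 70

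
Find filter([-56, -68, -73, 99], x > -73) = [-56, -68, 99]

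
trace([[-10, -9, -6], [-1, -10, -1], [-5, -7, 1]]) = diagonal: (-10) + (-10) + 1
= -19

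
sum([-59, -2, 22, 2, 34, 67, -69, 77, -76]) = -4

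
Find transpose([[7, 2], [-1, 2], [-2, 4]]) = [[7, -1, -2], [2, 2, 4]]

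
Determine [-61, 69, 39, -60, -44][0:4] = [-61, 69, 39, -60]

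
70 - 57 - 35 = -22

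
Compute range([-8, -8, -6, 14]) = 22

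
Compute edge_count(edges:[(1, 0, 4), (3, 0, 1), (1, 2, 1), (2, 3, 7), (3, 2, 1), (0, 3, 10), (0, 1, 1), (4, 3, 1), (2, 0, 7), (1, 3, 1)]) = 10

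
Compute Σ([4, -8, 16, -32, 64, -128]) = -84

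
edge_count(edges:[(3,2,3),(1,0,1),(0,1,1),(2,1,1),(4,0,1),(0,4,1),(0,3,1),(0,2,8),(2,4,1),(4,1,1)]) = 10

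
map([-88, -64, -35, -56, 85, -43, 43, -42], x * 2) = -88*2=-176, -64*2=-128, -35*2=-70, -56*2=-112, 85*2=170, -43*2=-86, 43*2=86, -42*2=-84
= [-176, -128, -70, -112, 170, -86, 86, -84]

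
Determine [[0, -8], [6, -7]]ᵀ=[[0, 6], [-8, -7]]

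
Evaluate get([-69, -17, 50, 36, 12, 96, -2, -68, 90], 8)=90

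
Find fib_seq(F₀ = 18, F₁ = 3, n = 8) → F_2 = F_1 + F_0 = 21
F_3 = F_2 + F_1 = 24
F_4 = F_3 + F_2 = 45
...
= [18, 3, 21, 24, 45, 69, 114, 183]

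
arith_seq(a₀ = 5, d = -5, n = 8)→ [5, 0, -5, -10, -15, -20, -25, -30]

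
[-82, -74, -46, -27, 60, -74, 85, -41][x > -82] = [-74, -46, -27, 60, -74, 85, -41]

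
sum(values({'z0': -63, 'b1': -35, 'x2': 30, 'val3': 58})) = (-63) + (-35) + 30 + 58
= -10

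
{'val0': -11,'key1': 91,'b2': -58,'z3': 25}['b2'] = -58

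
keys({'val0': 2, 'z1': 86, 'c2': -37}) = ['val0', 'z1', 'c2']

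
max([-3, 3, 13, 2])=13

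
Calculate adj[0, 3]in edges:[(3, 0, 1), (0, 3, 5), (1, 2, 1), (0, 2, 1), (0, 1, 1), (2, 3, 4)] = 5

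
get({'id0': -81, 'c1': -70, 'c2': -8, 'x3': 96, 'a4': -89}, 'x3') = 96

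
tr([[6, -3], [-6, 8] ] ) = 14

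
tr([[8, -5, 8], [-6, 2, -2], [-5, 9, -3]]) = diagonal: 8 + 2 + (-3)
= 7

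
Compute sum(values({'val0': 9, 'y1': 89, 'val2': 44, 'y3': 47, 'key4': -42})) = 147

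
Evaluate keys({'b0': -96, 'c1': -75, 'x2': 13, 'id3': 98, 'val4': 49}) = ['b0', 'c1', 'x2', 'id3', 'val4']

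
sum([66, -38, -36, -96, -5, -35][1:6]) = -210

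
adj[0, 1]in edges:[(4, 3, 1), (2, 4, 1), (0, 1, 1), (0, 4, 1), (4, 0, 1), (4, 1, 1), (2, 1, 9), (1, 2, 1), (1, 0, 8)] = 1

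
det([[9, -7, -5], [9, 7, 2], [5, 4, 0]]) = (1)*(9)*det([[7, 2], [4, 0]]) + (-1)*(-7)*det([[9, 2], [5, 0]]) + (1)*(-5)*det([[9, 7], [5, 4]])
= -72 + -70 + -5
= -147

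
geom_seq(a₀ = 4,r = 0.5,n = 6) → [4.0, 2.0, 1.0, 0.5, 0.25, 0.125]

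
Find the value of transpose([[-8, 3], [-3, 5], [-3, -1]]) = [[-8, -3, -3], [3, 5, -1]]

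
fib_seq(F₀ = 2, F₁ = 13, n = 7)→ [2, 13, 15, 28, 43, 71, 114]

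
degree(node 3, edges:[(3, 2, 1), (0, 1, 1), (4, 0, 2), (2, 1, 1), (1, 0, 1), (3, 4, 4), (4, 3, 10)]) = incident: (3,2), (3,4), (4,3)
= 3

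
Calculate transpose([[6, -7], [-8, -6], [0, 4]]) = [[6, -8, 0], [-7, -6, 4]]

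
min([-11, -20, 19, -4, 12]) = -20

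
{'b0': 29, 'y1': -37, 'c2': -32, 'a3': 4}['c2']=-32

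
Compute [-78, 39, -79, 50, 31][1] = 39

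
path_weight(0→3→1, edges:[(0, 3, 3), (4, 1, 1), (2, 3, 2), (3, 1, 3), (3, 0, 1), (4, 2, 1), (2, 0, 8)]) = w(0→3)=3 + w(3→1)=3
= 6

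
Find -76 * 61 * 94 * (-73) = 31812232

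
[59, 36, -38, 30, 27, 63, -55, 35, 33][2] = -38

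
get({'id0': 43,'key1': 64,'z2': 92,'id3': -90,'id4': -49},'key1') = 64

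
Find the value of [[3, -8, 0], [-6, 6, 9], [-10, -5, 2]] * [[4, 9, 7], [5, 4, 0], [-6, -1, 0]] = [[-28, -5, 21], [-48, -39, -42], [-77, -112, -70]]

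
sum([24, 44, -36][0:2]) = 68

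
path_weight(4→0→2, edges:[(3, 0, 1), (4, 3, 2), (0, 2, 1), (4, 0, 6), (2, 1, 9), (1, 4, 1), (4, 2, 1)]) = 7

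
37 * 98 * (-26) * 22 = -2074072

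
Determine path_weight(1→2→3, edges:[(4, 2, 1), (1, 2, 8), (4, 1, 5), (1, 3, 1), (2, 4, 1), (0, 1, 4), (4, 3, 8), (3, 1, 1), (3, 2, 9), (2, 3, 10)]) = w(1→2)=8 + w(2→3)=10
= 18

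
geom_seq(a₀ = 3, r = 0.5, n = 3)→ a_0 = 3*0.5^0 = 3.0
a_1 = 3*0.5^1 = 1.5
a_2 = 3*0.5^2 = 0.75
= [3.0, 1.5, 0.75]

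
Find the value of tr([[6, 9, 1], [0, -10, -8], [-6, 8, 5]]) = diagonal: 6 + (-10) + 5
= 1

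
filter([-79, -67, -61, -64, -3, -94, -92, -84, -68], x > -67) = [-61, -64, -3]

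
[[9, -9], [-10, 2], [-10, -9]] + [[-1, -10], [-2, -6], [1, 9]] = [[8, -19], [-12, -4], [-9, 0]]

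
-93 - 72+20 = -145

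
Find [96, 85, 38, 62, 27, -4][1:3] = [85, 38]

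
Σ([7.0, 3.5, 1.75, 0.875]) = 7.0 + 3.5 + 1.75 + 0.875
= 13.125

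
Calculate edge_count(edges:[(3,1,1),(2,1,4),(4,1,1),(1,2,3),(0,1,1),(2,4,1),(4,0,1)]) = 7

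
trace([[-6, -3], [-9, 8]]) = diagonal: (-6) + 8
= 2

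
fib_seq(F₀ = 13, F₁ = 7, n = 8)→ F_2 = F_1 + F_0 = 20
F_3 = F_2 + F_1 = 27
F_4 = F_3 + F_2 = 47
...
= [13, 7, 20, 27, 47, 74, 121, 195]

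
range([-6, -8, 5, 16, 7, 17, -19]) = 36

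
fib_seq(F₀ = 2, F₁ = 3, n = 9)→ [2, 3, 5, 8, 13, 21, 34, 55, 89]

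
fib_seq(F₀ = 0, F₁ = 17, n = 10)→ [0, 17, 17, 34, 51, 85, 136, 221, 357, 578]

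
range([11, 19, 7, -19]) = 38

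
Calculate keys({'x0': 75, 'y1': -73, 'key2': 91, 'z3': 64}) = ['x0', 'y1', 'key2', 'z3']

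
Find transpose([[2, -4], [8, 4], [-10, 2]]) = [[2, 8, -10], [-4, 4, 2]]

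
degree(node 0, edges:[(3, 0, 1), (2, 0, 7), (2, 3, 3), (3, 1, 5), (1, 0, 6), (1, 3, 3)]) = incident: (3,0), (2,0), (1,0)
= 3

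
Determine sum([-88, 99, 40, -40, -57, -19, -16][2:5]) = -57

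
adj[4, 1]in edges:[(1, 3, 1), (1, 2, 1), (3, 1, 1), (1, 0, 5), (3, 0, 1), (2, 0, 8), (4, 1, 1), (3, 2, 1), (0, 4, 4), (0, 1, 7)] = 1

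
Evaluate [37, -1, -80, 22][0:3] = [37, -1, -80]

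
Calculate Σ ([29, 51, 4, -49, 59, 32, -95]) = 31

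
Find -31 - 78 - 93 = -202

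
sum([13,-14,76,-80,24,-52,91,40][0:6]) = -33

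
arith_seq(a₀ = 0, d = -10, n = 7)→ a_0 = 0 + 0*-10 = 0
a_1 = 0 + 1*-10 = -10
a_2 = 0 + 2*-10 = -20
...
= [0, -10, -20, -30, -40, -50, -60]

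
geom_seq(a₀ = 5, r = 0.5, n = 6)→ [5.0, 2.5, 1.25, 0.625, 0.3125, 0.15625]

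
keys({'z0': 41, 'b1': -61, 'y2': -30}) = ['z0', 'b1', 'y2']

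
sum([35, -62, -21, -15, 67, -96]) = 35 + (-62) + (-21) + (-15) + 67 + (-96)
= -92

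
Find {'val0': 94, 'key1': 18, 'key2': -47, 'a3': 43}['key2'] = -47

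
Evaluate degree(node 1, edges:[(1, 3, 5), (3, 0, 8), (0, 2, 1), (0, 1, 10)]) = 2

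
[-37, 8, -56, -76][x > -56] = [-37, 8]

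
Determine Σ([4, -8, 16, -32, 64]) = 44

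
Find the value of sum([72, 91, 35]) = 72 + 91 + 35
= 198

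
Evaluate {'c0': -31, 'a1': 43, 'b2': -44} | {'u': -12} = {'c0': -31, 'a1': 43, 'b2': -44, 'u': -12}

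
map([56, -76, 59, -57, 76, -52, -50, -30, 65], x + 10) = [66, -66, 69, -47, 86, -42, -40, -20, 75]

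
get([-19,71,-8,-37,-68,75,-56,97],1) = 71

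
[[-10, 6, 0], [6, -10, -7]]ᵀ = [[-10, 6], [6, -10], [0, -7]]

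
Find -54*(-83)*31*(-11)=-1528362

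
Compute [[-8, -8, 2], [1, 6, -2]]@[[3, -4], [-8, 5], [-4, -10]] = [[32, -28], [-37, 46]]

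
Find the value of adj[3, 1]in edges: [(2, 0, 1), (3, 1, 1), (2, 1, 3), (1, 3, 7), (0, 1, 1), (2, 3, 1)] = 1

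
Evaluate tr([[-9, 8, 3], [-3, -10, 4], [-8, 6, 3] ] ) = -16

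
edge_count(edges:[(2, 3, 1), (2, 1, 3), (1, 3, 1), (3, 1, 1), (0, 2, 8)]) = 5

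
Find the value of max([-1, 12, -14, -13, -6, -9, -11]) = 12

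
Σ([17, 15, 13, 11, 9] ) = 65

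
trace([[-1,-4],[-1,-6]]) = -7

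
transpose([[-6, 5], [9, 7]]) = [[-6, 9], [5, 7]]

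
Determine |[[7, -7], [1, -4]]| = -21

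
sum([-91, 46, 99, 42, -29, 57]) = 124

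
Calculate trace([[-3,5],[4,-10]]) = -13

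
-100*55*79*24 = -10428000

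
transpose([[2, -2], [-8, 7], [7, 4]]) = [[2, -8, 7], [-2, 7, 4]]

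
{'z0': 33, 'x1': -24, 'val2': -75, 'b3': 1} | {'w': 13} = {'z0': 33, 'x1': -24, 'val2': -75, 'b3': 1, 'w': 13}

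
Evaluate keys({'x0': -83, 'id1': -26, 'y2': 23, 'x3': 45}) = ['x0', 'id1', 'y2', 'x3']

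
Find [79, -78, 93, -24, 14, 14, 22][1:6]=[-78, 93, -24, 14, 14]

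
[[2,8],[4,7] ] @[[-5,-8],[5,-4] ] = [[30, -48], [15, -60]]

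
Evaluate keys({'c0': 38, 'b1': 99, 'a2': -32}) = ['c0', 'b1', 'a2']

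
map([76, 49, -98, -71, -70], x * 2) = 76*2=152, 49*2=98, -98*2=-196, -71*2=-142, -70*2=-140
= [152, 98, -196, -142, -140]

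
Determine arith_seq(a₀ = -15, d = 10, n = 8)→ a_0 = -15 + 0*10 = -15
a_1 = -15 + 1*10 = -5
a_2 = -15 + 2*10 = 5
...
= [-15, -5, 5, 15, 25, 35, 45, 55]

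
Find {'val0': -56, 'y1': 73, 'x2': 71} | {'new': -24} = {'val0': -56, 'y1': 73, 'x2': 71, 'new': -24}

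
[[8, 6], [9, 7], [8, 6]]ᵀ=[[8, 9, 8], [6, 7, 6]]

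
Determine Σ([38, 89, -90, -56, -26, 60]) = 38 + 89 + (-90) + (-56) + (-26) + 60
= 15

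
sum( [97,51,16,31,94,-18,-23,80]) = 97 + 51 + 16 + 31 + 94 + (-18) + (-23) + 80
= 328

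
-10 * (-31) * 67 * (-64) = -1329280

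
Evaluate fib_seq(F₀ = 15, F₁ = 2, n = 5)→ F_2 = F_1 + F_0 = 17
F_3 = F_2 + F_1 = 19
F_4 = F_3 + F_2 = 36
= [15, 2, 17, 19, 36]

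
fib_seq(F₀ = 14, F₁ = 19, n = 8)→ [14, 19, 33, 52, 85, 137, 222, 359]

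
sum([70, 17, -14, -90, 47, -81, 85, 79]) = 113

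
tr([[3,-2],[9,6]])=9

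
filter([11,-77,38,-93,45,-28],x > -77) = [11, 38, 45, -28]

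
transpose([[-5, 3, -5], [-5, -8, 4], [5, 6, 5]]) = [[-5, -5, 5], [3, -8, 6], [-5, 4, 5]]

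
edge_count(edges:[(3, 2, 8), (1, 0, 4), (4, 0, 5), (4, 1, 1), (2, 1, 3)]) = 5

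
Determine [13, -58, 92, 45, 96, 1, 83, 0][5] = 1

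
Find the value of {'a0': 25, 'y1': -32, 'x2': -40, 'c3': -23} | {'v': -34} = {'a0': 25, 'y1': -32, 'x2': -40, 'c3': -23, 'v': -34}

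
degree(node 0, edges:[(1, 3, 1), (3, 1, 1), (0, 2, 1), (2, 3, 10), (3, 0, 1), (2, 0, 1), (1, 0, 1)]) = incident: (0,2), (3,0), (2,0), (1,0)
= 4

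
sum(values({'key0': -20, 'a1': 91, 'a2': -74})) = -3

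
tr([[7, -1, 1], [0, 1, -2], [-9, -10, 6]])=14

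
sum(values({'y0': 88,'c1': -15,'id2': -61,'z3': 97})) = 88 + (-15) + (-61) + 97
= 109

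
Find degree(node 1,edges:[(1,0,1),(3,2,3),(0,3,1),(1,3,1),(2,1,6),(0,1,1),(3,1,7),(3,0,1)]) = incident: (1,0), (1,3), (2,1), (0,1), (3,1)
= 5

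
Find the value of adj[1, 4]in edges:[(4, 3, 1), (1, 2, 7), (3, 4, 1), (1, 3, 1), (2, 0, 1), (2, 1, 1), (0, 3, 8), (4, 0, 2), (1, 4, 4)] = 4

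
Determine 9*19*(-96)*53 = -870048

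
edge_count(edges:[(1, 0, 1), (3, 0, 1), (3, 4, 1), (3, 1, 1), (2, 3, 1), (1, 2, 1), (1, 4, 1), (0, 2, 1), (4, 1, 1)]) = 9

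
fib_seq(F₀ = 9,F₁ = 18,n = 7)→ [9, 18, 27, 45, 72, 117, 189]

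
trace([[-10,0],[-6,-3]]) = -13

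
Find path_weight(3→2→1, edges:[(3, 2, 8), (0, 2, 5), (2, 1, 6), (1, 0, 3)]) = w(3→2)=8 + w(2→1)=6
= 14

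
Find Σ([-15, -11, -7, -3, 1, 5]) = -30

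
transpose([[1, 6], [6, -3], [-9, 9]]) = [[1, 6, -9], [6, -3, 9]]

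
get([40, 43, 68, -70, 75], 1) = 43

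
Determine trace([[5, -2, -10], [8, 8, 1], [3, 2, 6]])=19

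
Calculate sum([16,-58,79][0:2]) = -42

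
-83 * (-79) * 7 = 45899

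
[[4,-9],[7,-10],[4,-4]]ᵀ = [[4, 7, 4], [-9, -10, -4]]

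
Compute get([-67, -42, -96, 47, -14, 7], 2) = -96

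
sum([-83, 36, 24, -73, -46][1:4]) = -13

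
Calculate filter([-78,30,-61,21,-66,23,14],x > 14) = keep x where x > 14: -78✗, 30✓, -61✗, 21✓, -66✗, 23✓, 14✗
= [30, 21, 23]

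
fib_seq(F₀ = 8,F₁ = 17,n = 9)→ [8, 17, 25, 42, 67, 109, 176, 285, 461]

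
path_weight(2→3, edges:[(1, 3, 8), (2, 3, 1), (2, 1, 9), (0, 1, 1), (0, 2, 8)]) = w(2→3)=1
= 1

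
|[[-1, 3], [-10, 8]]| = 22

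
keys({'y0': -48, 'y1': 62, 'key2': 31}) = ['y0', 'y1', 'key2']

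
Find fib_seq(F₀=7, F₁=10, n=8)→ [7, 10, 17, 27, 44, 71, 115, 186]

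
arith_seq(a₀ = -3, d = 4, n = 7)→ a_0 = -3 + 0*4 = -3
a_1 = -3 + 1*4 = 1
a_2 = -3 + 2*4 = 5
...
= [-3, 1, 5, 9, 13, 17, 21]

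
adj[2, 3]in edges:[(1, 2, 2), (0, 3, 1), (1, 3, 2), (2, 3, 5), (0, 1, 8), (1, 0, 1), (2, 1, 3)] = 5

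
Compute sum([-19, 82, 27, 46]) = (-19) + 82 + 27 + 46
= 136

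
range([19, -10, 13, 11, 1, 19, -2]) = 29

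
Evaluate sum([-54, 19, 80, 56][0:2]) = slice → [-54, 19]
(-54) + 19
= -35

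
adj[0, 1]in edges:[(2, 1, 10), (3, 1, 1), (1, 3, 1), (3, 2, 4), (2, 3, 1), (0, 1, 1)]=1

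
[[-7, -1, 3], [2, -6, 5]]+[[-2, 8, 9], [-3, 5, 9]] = [[-9, 7, 12], [-1, -1, 14]]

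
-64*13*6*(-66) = 329472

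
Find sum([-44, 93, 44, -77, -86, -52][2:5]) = -119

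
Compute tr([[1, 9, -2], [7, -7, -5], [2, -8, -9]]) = diagonal: 1 + (-7) + (-9)
= -15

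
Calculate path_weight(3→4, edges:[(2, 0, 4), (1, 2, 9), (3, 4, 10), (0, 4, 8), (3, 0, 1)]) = 10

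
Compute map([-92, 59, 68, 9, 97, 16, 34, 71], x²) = (-92)²=8464, (59)²=3481, (68)²=4624, (9)²=81, (97)²=9409, (16)²=256, (34)²=1156, (71)²=5041
= [8464, 3481, 4624, 81, 9409, 256, 1156, 5041]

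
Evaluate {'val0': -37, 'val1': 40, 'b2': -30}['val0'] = -37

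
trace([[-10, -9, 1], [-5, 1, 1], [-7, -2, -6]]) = -15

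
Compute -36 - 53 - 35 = -124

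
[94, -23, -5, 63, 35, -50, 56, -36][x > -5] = [94, 63, 35, 56]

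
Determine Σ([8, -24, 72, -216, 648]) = 8 + -24 + 72 + -216 + 648
= 488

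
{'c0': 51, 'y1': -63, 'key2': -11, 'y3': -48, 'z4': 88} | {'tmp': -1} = {'c0': 51, 'y1': -63, 'key2': -11, 'y3': -48, 'z4': 88, 'tmp': -1}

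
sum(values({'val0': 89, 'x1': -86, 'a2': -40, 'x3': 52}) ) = 15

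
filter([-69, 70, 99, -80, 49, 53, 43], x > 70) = keep x where x > 70: -69✗, 70✗, 99✓, -80✗, 49✗, 53✗, 43✗
= [99]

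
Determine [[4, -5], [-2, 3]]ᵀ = [[4, -2], [-5, 3]]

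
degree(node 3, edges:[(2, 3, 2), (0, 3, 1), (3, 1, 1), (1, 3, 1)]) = 4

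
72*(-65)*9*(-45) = 1895400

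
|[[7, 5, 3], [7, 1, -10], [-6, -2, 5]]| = -4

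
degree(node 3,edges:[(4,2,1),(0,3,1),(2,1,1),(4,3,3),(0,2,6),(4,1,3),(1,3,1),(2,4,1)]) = 3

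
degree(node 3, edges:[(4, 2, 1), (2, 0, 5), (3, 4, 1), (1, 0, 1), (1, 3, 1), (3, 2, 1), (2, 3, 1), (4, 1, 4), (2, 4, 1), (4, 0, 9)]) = 4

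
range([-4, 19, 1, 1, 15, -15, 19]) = 34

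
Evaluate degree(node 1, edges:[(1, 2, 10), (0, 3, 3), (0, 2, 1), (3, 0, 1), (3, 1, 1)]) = incident: (1,2), (3,1)
= 2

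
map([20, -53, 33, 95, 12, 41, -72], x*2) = [40, -106, 66, 190, 24, 82, -144]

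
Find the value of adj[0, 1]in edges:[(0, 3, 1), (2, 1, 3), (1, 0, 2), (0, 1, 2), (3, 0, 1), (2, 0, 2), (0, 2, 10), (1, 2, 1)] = 2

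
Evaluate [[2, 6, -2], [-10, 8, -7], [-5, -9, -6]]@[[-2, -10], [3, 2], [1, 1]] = [[12, -10], [37, 109], [-23, 26]]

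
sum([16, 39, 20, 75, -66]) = 16 + 39 + 20 + 75 + (-66)
= 84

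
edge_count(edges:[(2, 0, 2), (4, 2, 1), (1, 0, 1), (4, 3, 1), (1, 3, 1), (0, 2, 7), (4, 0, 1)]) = 7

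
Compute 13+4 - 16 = 1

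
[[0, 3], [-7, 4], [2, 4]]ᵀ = [[0, -7, 2], [3, 4, 4]]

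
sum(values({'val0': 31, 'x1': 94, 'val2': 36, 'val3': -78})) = 83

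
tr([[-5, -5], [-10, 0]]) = -5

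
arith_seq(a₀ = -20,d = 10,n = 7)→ [-20, -10, 0, 10, 20, 30, 40]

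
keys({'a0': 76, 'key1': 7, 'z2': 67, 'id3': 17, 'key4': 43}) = ['a0', 'key1', 'z2', 'id3', 'key4']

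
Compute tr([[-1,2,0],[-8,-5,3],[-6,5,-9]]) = diagonal: (-1) + (-5) + (-9)
= -15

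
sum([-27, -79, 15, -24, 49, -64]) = (-27) + (-79) + 15 + (-24) + 49 + (-64)
= -130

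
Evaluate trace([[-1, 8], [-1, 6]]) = 5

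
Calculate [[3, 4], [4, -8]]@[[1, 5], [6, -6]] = [[27, -9], [-44, 68]]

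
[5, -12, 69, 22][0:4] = [5, -12, 69, 22]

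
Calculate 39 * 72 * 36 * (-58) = -5863104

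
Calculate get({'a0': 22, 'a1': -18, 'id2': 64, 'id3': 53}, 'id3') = 53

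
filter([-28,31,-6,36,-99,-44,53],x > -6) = keep x where x > -6: -28✗, 31✓, -6✗, 36✓, -99✗, -44✗, 53✓
= [31, 36, 53]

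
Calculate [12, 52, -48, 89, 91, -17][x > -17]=[12, 52, 89, 91]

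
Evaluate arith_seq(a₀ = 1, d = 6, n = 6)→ [1, 7, 13, 19, 25, 31]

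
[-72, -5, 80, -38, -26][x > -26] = [-5, 80]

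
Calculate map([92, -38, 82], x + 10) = [102, -28, 92]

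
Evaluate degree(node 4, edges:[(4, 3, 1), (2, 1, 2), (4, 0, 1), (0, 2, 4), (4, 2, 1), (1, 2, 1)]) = incident: (4,3), (4,0), (4,2)
= 3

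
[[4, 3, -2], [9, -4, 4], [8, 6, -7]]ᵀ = [[4, 9, 8], [3, -4, 6], [-2, 4, -7]]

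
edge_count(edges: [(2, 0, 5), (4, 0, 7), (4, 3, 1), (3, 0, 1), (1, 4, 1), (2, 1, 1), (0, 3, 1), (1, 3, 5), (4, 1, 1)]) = 9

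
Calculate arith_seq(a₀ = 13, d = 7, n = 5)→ a_0 = 13 + 0*7 = 13
a_1 = 13 + 1*7 = 20
a_2 = 13 + 2*7 = 27
...
= [13, 20, 27, 34, 41]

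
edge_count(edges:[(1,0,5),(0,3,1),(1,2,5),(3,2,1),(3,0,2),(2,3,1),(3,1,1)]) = 7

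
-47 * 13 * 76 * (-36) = 1671696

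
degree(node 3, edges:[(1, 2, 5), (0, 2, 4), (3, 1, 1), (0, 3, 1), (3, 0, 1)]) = 3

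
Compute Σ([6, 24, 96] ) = 6 + 24 + 96
= 126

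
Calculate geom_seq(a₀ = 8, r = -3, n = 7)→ [8, -24, 72, -216, 648, -1944, 5832]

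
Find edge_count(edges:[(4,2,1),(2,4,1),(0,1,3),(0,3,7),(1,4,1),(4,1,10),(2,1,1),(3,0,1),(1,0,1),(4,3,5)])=10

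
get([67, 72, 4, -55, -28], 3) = -55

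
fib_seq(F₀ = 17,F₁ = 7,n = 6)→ F_2 = F_1 + F_0 = 24
F_3 = F_2 + F_1 = 31
F_4 = F_3 + F_2 = 55
...
= [17, 7, 24, 31, 55, 86]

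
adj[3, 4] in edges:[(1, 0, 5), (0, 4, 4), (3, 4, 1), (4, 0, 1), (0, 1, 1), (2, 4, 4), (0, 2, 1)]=1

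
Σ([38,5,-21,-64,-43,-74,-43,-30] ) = 38 + 5 + (-21) + (-64) + (-43) + (-74) + (-43) + (-30)
= -232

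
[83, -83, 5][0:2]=[83, -83]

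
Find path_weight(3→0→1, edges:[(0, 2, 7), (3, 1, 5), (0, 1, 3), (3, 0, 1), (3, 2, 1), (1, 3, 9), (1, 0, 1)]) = w(3→0)=1 + w(0→1)=3
= 4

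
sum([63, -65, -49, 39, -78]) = 63 + (-65) + (-49) + 39 + (-78)
= -90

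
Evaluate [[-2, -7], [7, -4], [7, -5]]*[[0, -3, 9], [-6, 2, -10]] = C[0][0] = (-2)*(0) + (-7)*(-6) = 42
C[0][1] = (-2)*(-3) + (-7)*(2) = -8
C[0][2] = (-2)*(9) + (-7)*(-10) = 52
C[1][0] = (7)*(0) + (-4)*(-6) = 24
C[1][1] = (7)*(-3) + (-4)*(2) = -29
C[1][2] = (7)*(9) + (-4)*(-10) = 103
... (3 more cells)
= [[42, -8, 52], [24, -29, 103], [30, -31, 113]]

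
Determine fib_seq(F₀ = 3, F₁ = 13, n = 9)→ [3, 13, 16, 29, 45, 74, 119, 193, 312]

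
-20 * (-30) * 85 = 51000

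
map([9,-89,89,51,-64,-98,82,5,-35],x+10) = 9+10=19, -89+10=-79, 89+10=99, 51+10=61, -64+10=-54, -98+10=-88, 82+10=92, 5+10=15, -35+10=-25
= [19, -79, 99, 61, -54, -88, 92, 15, -25]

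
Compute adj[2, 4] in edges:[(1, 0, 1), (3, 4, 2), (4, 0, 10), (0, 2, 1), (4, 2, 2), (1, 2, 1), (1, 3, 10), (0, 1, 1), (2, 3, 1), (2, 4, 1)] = 1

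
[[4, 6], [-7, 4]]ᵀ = [[4, -7], [6, 4]]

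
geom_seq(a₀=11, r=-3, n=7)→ [11, -33, 99, -297, 891, -2673, 8019]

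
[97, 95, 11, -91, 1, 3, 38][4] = 1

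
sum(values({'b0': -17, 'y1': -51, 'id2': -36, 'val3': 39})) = -65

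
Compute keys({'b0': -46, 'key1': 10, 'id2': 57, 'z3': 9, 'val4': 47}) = ['b0', 'key1', 'id2', 'z3', 'val4']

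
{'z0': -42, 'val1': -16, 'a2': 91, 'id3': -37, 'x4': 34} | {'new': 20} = {'z0': -42, 'val1': -16, 'a2': 91, 'id3': -37, 'x4': 34, 'new': 20}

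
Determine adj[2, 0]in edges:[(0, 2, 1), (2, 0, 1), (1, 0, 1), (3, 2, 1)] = 1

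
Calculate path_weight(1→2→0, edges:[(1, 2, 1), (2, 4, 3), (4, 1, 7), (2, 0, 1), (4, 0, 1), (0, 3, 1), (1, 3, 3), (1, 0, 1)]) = w(1→2)=1 + w(2→0)=1
= 2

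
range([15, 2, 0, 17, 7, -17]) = 34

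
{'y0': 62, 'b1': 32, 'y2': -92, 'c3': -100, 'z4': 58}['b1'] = 32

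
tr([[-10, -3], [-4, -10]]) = diagonal: (-10) + (-10)
= -20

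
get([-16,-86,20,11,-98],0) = -16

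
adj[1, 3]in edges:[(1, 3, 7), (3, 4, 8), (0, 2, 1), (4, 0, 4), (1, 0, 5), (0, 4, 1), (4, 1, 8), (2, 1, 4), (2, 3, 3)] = 7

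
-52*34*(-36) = 63648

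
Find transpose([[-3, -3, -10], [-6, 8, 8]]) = [[-3, -6], [-3, 8], [-10, 8]]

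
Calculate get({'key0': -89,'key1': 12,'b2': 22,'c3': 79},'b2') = 22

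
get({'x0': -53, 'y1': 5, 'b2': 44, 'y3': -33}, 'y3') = -33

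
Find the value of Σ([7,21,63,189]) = 7 + 21 + 63 + 189
= 280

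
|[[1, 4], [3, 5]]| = -7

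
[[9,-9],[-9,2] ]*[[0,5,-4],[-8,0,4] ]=C[0][0] = (9)*(0) + (-9)*(-8) = 72
C[0][1] = (9)*(5) + (-9)*(0) = 45
C[0][2] = (9)*(-4) + (-9)*(4) = -72
C[1][0] = (-9)*(0) + (2)*(-8) = -16
C[1][1] = (-9)*(5) + (2)*(0) = -45
C[1][2] = (-9)*(-4) + (2)*(4) = 44
= [[72, 45, -72], [-16, -45, 44]]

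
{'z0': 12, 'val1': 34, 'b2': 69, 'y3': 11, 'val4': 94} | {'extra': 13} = {'z0': 12, 'val1': 34, 'b2': 69, 'y3': 11, 'val4': 94, 'extra': 13}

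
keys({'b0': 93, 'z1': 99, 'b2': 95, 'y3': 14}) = ['b0', 'z1', 'b2', 'y3']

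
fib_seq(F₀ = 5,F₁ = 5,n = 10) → [5, 5, 10, 15, 25, 40, 65, 105, 170, 275]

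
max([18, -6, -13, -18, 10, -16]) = 18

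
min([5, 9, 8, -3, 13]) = -3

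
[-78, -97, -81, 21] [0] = -78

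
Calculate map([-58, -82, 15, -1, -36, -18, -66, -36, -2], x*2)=-58*2=-116, -82*2=-164, 15*2=30, -1*2=-2, -36*2=-72, -18*2=-36, -66*2=-132, -36*2=-72, -2*2=-4
= [-116, -164, 30, -2, -72, -36, -132, -72, -4]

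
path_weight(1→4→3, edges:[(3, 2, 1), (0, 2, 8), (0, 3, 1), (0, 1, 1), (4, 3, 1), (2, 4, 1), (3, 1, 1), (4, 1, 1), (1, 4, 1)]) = 2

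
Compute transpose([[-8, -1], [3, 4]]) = [[-8, 3], [-1, 4]]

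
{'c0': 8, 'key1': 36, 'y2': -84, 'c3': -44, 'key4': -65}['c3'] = -44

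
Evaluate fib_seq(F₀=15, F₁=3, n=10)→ [15, 3, 18, 21, 39, 60, 99, 159, 258, 417]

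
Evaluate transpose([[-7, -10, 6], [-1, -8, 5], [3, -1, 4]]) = [[-7, -1, 3], [-10, -8, -1], [6, 5, 4]]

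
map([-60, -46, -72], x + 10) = [-50, -36, -62]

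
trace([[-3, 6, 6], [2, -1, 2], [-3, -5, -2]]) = -6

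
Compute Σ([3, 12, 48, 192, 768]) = 1023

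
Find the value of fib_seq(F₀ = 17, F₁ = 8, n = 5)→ F_2 = F_1 + F_0 = 25
F_3 = F_2 + F_1 = 33
F_4 = F_3 + F_2 = 58
= [17, 8, 25, 33, 58]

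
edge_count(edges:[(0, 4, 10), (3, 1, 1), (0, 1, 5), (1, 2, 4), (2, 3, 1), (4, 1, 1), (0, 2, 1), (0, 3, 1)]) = 8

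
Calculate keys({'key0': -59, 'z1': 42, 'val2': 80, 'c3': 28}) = ['key0', 'z1', 'val2', 'c3']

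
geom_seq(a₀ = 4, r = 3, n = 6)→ [4, 12, 36, 108, 324, 972]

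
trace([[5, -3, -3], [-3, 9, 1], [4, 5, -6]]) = 8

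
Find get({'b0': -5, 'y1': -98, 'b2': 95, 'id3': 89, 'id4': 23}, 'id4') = 23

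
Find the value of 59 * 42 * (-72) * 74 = -13202784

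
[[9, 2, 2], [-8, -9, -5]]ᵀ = [[9, -8], [2, -9], [2, -5]]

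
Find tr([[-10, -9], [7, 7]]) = -3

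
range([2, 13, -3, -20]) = 33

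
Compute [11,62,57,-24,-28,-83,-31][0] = 11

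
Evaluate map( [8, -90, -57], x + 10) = [18, -80, -47]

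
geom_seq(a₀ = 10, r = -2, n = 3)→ a_0 = 10*(-2)^0 = 10
a_1 = 10*(-2)^1 = -20
a_2 = 10*(-2)^2 = 40
= [10, -20, 40]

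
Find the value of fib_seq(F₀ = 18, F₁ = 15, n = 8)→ F_2 = F_1 + F_0 = 33
F_3 = F_2 + F_1 = 48
F_4 = F_3 + F_2 = 81
...
= [18, 15, 33, 48, 81, 129, 210, 339]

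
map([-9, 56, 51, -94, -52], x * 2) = [-18, 112, 102, -188, -104]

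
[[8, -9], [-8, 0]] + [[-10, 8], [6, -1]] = [[-2, -1], [-2, -1]]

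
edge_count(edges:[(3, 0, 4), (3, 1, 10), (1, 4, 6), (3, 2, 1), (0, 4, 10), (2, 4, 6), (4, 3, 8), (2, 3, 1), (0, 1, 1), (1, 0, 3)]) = 10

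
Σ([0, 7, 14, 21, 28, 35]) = 0 + 7 + 14 + 21 + 28 + 35
= 105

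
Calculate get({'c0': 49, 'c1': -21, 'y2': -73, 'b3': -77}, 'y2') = -73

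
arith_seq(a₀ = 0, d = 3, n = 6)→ a_0 = 0 + 0*3 = 0
a_1 = 0 + 1*3 = 3
a_2 = 0 + 2*3 = 6
...
= [0, 3, 6, 9, 12, 15]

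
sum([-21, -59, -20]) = (-21) + (-59) + (-20)
= -100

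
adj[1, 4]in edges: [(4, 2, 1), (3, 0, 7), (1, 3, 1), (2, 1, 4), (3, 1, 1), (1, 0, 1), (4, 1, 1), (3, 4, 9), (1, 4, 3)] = 3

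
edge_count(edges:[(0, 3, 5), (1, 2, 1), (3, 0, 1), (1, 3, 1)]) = 4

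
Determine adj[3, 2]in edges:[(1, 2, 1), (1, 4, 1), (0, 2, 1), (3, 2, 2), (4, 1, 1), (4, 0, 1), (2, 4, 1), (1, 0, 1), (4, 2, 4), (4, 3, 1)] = 2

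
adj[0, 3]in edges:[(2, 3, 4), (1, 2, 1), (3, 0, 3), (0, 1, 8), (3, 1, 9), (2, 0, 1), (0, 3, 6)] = 6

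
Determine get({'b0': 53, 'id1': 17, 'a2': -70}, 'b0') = 53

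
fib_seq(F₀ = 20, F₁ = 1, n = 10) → F_2 = F_1 + F_0 = 21
F_3 = F_2 + F_1 = 22
F_4 = F_3 + F_2 = 43
...
= [20, 1, 21, 22, 43, 65, 108, 173, 281, 454]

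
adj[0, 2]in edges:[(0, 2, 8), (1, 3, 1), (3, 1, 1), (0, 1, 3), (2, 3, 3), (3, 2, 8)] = 8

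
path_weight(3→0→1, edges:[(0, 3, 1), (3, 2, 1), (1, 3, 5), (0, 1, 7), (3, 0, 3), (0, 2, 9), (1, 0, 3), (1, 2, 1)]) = 10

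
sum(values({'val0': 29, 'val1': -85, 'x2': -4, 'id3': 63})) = 3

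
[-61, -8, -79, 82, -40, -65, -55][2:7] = [-79, 82, -40, -65, -55]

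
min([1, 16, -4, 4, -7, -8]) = -8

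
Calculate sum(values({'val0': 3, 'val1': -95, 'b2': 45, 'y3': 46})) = -1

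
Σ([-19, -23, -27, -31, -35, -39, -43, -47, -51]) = -315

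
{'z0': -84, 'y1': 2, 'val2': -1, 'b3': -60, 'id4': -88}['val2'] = -1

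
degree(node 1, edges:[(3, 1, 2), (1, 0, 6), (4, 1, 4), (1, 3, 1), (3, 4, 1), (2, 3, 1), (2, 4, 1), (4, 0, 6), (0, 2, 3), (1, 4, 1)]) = 5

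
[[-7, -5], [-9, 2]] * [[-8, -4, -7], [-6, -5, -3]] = C[0][0] = (-7)*(-8) + (-5)*(-6) = 86
C[0][1] = (-7)*(-4) + (-5)*(-5) = 53
C[0][2] = (-7)*(-7) + (-5)*(-3) = 64
C[1][0] = (-9)*(-8) + (2)*(-6) = 60
C[1][1] = (-9)*(-4) + (2)*(-5) = 26
C[1][2] = (-9)*(-7) + (2)*(-3) = 57
= [[86, 53, 64], [60, 26, 57]]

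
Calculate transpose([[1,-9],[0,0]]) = [[1, 0], [-9, 0]]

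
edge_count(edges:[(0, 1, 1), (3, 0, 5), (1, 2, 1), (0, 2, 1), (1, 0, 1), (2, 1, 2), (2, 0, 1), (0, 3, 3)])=8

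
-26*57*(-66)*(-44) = -4303728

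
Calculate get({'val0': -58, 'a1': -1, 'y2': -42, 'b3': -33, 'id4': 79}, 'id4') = 79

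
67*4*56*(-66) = -990528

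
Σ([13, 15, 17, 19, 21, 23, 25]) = 13 + 15 + 17 + 19 + 21 + 23 + 25
= 133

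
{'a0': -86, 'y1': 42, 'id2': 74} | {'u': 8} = {'a0': -86, 'y1': 42, 'id2': 74, 'u': 8}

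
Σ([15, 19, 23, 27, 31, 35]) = 150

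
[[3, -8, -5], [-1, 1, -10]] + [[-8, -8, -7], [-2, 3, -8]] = [[-5, -16, -12], [-3, 4, -18]]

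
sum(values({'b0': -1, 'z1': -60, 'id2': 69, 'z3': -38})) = -30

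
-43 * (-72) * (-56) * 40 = -6935040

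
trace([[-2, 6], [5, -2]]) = diagonal: (-2) + (-2)
= -4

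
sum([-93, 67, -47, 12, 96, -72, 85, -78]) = (-93) + 67 + (-47) + 12 + 96 + (-72) + 85 + (-78)
= -30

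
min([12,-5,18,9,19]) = -5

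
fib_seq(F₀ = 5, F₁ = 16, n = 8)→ F_2 = F_1 + F_0 = 21
F_3 = F_2 + F_1 = 37
F_4 = F_3 + F_2 = 58
...
= [5, 16, 21, 37, 58, 95, 153, 248]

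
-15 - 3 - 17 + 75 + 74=114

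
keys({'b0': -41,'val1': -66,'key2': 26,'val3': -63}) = ['b0', 'val1', 'key2', 'val3']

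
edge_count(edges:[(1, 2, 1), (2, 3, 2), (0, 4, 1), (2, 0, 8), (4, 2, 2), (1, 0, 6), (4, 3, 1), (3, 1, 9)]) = 8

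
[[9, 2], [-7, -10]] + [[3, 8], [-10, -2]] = [[12, 10], [-17, -12]]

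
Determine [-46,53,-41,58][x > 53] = [58]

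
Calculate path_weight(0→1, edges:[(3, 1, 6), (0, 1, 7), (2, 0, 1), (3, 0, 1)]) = w(0→1)=7
= 7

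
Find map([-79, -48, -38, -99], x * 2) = [-158, -96, -76, -198]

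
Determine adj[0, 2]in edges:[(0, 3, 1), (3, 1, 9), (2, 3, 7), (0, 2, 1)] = 1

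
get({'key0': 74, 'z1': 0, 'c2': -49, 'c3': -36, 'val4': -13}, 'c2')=-49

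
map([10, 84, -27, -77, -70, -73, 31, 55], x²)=[100, 7056, 729, 5929, 4900, 5329, 961, 3025]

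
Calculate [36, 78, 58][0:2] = [36, 78]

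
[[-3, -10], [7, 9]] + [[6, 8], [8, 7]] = [[3, -2], [15, 16]]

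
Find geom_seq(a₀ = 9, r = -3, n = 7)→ [9, -27, 81, -243, 729, -2187, 6561]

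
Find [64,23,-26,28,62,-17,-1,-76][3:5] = [28, 62]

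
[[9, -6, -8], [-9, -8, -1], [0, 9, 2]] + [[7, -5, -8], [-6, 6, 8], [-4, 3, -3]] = [[16, -11, -16], [-15, -2, 7], [-4, 12, -1]]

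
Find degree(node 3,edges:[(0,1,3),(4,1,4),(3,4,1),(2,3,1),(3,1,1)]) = incident: (3,4), (2,3), (3,1)
= 3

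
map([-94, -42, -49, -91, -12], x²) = (-94)²=8836, (-42)²=1764, (-49)²=2401, (-91)²=8281, (-12)²=144
= [8836, 1764, 2401, 8281, 144]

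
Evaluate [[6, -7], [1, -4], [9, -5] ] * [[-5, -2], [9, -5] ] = C[0][0] = (6)*(-5) + (-7)*(9) = -93
C[0][1] = (6)*(-2) + (-7)*(-5) = 23
C[1][0] = (1)*(-5) + (-4)*(9) = -41
C[1][1] = (1)*(-2) + (-4)*(-5) = 18
C[2][0] = (9)*(-5) + (-5)*(9) = -90
C[2][1] = (9)*(-2) + (-5)*(-5) = 7
= [[-93, 23], [-41, 18], [-90, 7]]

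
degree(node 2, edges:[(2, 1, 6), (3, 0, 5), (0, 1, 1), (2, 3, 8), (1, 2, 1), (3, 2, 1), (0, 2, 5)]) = 5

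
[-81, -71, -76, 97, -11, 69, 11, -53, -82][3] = 97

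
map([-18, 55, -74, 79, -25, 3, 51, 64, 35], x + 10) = -18+10=-8, 55+10=65, -74+10=-64, 79+10=89, -25+10=-15, 3+10=13, 51+10=61, 64+10=74, 35+10=45
= [-8, 65, -64, 89, -15, 13, 61, 74, 45]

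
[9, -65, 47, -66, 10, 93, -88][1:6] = [-65, 47, -66, 10, 93]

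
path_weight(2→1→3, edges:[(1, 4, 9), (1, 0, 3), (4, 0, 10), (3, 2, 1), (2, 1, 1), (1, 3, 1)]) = w(2→1)=1 + w(1→3)=1
= 2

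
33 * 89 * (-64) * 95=-17856960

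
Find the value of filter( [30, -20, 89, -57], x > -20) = [30, 89]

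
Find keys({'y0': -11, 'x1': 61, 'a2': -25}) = ['y0', 'x1', 'a2']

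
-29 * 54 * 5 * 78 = -610740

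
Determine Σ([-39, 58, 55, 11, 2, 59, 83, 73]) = (-39) + 58 + 55 + 11 + 2 + 59 + 83 + 73
= 302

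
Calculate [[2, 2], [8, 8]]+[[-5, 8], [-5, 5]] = [[-3, 10], [3, 13]]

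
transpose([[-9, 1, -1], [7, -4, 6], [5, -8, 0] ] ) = [[-9, 7, 5], [1, -4, -8], [-1, 6, 0]]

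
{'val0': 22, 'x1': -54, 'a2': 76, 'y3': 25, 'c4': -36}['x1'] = -54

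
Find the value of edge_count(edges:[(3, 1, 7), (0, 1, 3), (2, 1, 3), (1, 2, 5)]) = 4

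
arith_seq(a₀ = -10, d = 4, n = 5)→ a_0 = -10 + 0*4 = -10
a_1 = -10 + 1*4 = -6
a_2 = -10 + 2*4 = -2
...
= [-10, -6, -2, 2, 6]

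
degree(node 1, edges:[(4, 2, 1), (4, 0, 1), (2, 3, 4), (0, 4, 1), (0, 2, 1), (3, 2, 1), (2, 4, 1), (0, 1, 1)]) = incident: (0,1)
= 1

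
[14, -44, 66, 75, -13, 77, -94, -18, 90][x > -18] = [14, 66, 75, -13, 77, 90]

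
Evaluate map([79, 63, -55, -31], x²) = (79)²=6241, (63)²=3969, (-55)²=3025, (-31)²=961
= [6241, 3969, 3025, 961]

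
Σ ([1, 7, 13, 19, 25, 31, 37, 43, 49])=225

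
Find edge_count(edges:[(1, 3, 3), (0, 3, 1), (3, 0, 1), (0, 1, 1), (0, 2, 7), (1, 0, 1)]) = 6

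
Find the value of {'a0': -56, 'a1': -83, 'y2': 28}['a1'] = -83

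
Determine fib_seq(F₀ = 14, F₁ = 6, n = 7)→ [14, 6, 20, 26, 46, 72, 118]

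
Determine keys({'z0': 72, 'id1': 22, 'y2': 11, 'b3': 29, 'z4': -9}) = ['z0', 'id1', 'y2', 'b3', 'z4']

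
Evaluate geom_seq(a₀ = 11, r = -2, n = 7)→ [11, -22, 44, -88, 176, -352, 704]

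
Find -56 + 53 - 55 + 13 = -45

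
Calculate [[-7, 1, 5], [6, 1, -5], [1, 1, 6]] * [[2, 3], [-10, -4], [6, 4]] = C[0][0] = (-7)*(2) + (1)*(-10) + (5)*(6) = 6
C[0][1] = (-7)*(3) + (1)*(-4) + (5)*(4) = -5
C[1][0] = (6)*(2) + (1)*(-10) + (-5)*(6) = -28
C[1][1] = (6)*(3) + (1)*(-4) + (-5)*(4) = -6
C[2][0] = (1)*(2) + (1)*(-10) + (6)*(6) = 28
C[2][1] = (1)*(3) + (1)*(-4) + (6)*(4) = 23
= [[6, -5], [-28, -6], [28, 23]]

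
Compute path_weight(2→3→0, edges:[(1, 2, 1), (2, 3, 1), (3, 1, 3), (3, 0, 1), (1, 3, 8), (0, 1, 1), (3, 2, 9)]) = 2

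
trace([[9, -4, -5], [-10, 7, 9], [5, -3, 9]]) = 25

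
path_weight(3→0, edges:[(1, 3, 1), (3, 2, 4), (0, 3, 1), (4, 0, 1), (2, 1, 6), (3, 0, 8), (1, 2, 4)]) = 8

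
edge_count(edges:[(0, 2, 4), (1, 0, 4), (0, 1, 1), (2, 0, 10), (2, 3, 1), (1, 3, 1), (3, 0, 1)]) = 7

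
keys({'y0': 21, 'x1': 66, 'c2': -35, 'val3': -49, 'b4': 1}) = ['y0', 'x1', 'c2', 'val3', 'b4']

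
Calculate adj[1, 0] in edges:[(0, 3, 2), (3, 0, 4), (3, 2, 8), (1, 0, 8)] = 8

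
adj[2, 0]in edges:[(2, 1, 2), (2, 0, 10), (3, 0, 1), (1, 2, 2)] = 10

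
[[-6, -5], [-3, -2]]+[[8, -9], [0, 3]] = [[2, -14], [-3, 1]]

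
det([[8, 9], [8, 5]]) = -32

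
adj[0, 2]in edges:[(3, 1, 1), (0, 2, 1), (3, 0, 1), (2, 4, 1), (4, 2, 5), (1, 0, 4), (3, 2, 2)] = 1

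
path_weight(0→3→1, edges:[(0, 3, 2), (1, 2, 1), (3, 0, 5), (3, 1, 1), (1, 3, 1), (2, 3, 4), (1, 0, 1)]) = 3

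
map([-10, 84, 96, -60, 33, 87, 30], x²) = [100, 7056, 9216, 3600, 1089, 7569, 900]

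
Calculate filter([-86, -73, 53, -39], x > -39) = [53]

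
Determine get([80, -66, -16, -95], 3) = -95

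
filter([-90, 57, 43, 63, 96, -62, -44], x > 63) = keep x where x > 63: -90✗, 57✗, 43✗, 63✗, 96✓, -62✗, -44✗
= [96]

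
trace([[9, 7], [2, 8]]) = diagonal: 9 + 8
= 17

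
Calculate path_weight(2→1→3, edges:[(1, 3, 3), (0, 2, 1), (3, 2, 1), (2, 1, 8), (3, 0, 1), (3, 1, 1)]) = w(2→1)=8 + w(1→3)=3
= 11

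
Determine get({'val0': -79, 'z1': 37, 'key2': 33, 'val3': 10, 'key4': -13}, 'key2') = 33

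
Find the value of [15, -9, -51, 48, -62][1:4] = [-9, -51, 48]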